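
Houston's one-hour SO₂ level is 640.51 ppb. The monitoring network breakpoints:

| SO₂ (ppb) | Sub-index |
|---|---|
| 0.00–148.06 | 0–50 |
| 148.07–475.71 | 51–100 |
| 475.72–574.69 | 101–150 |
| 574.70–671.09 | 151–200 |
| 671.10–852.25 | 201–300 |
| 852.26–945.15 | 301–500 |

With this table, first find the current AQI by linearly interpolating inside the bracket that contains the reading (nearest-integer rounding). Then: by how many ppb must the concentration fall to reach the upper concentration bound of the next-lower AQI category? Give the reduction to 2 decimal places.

65.82

SO₂ 640.51: bracket 574.70–671.09 → index 151–200; slope 49/96.39, offset 65.81.
AQI = 151 + 49/96.39·65.81 ≈ 184.45 ⇒ 184.
Current AQI 184 is in the Unhealthy range (151–200). The next-lower category tops out at AQI 150, whose upper concentration bound is 574.69 ppb.
Reduction needed = 640.51 − 574.69 = 65.82 ppb.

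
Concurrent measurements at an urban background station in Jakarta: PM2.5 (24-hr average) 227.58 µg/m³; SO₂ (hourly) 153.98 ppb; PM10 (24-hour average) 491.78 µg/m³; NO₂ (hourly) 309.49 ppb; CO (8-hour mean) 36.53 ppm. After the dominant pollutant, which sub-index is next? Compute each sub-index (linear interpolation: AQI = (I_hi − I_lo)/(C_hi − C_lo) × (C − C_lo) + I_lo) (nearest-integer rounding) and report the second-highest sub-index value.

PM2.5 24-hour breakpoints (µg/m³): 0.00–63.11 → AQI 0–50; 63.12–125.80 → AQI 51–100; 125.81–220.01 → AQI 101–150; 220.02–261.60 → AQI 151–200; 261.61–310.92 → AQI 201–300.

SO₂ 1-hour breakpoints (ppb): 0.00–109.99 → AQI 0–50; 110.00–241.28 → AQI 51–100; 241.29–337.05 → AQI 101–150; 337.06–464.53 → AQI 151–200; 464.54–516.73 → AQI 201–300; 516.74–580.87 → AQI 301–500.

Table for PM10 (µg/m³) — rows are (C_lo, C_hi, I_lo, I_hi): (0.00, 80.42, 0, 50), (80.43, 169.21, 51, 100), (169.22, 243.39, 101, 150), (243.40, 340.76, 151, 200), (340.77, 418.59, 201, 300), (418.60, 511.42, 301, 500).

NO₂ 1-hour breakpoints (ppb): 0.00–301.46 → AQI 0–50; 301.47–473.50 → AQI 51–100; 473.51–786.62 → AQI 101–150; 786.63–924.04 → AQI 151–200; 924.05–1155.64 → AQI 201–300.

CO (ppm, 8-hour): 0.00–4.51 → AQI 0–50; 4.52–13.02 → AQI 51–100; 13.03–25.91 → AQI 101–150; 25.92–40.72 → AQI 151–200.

186

PM2.5: 227.58 lies in 220.02–261.60, so I_lo=151, I_hi=200, C_lo=220.02, C_hi=261.60.
(200−151)/(261.60−220.02) × (227.58−220.02) + 151 = 49/41.58 × 7.56 + 151 ≈ 159.91 → 160.
SO₂: 153.98 lies in 110.00–241.28, so I_lo=51, I_hi=100, C_lo=110.00, C_hi=241.28.
(100−51)/(241.28−110.00) × (153.98−110.00) + 51 = 49/131.28 × 43.98 + 51 ≈ 67.42 → 67.
PM10: row 418.60–511.42 (AQI 301–500). (500−301)·(491.78−418.60)/(511.42−418.60) + 301 = 199·73.18/92.82 + 301 ≈ 457.89 → 458.
NO₂: row 301.47–473.50 (AQI 51–100). (100−51)·(309.49−301.47)/(473.50−301.47) + 51 = 49·8.02/172.03 + 51 ≈ 53.28 → 53.
CO: 36.53 lies in 25.92–40.72, so I_lo=151, I_hi=200, C_lo=25.92, C_hi=40.72.
(200−151)/(40.72−25.92) × (36.53−25.92) + 151 = 49/14.80 × 10.61 + 151 ≈ 186.13 → 186.
Sub-indices: PM2.5→160, SO₂→67, PM10→458, NO₂→53, CO→186. Ranked high→low: 458, 186, 160, 67, 53. Second-highest sub-index = 186.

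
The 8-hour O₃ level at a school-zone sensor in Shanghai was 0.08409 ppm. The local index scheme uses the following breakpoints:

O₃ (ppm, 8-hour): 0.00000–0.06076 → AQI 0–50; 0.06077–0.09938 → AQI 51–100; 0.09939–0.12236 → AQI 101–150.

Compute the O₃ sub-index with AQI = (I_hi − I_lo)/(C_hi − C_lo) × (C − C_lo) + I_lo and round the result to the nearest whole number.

81

O₃: row 0.06077–0.09938 (AQI 51–100). (100−51)·(0.08409−0.06077)/(0.09938−0.06077) + 51 = 49·0.02332/0.03861 + 51 ≈ 80.60 → 81.
AQI 81 falls in the Moderate category.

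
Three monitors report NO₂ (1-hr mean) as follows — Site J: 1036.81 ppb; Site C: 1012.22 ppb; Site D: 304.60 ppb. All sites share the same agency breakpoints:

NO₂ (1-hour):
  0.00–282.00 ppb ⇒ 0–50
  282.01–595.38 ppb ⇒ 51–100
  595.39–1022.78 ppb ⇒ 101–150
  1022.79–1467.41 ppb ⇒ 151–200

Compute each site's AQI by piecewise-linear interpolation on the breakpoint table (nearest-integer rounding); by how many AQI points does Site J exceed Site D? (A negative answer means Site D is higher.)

98

Site J: 1036.81 lies in 1022.79–1467.41, so I_lo=151, I_hi=200, C_lo=1022.79, C_hi=1467.41.
(200−151)/(1467.41−1022.79) × (1036.81−1022.79) + 151 = 49/444.62 × 14.02 + 151 ≈ 152.55 → 153.
Site C: 1012.22 ∈ [595.39, 1022.78] ↔ index [101, 150].
101 + (1012.22−595.39)·(150−101)/(1022.78−595.39) = 101 + 416.83·49/427.39 ≈ 148.79, so AQI = 149.
Site D 304.60: bracket 282.01–595.38 → index 51–100; slope 49/313.37, offset 22.59.
AQI = 51 + 49/313.37·22.59 ≈ 54.53 ⇒ 55.
AQIs: Site J=153, Site C=149, Site D=55. Site J (153) − Site D (55) = 98.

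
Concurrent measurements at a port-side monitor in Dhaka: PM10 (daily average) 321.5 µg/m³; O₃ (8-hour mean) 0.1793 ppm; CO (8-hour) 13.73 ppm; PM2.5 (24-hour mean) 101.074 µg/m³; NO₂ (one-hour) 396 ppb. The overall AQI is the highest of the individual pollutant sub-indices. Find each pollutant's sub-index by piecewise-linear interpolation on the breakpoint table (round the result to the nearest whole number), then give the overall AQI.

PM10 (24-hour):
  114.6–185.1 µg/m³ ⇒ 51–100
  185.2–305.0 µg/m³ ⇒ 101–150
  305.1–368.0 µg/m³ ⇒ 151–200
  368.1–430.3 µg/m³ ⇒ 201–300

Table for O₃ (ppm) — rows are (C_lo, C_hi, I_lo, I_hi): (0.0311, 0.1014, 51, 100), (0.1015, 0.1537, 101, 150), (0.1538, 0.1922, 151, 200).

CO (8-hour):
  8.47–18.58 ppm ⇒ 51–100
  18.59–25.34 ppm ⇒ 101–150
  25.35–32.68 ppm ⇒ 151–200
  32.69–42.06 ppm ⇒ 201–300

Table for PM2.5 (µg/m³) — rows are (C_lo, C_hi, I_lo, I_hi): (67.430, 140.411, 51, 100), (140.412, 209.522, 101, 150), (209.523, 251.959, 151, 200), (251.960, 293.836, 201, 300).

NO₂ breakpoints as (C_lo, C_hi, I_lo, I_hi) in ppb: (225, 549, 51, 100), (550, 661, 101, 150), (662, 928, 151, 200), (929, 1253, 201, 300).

PM10 321.5: bracket 305.1–368.0 → index 151–200; slope 49/62.9, offset 16.4.
AQI = 151 + 49/62.9·16.4 ≈ 163.78 ⇒ 164.
O₃: row 0.1538–0.1922 (AQI 151–200). (200−151)·(0.1793−0.1538)/(0.1922−0.1538) + 151 = 49·0.0255/0.0384 + 151 ≈ 183.54 → 184.
CO: row 8.47–18.58 (AQI 51–100). (100−51)·(13.73−8.47)/(18.58−8.47) + 51 = 49·5.26/10.11 + 51 ≈ 76.49 → 76.
PM2.5 101.074: bracket 67.430–140.411 → index 51–100; slope 49/72.981, offset 33.644.
AQI = 51 + 49/72.981·33.644 ≈ 73.59 ⇒ 74.
NO₂: 396 lies in 225–549, so I_lo=51, I_hi=100, C_lo=225, C_hi=549.
(100−51)/(549−225) × (396−225) + 51 = 49/324 × 171 + 51 ≈ 76.86 → 77.
Sub-indices: PM10→164, O₃→184, CO→76, PM2.5→74, NO₂→77. Overall AQI = max = 184; dominant pollutant is O₃.
AQI 184: Unhealthy.

184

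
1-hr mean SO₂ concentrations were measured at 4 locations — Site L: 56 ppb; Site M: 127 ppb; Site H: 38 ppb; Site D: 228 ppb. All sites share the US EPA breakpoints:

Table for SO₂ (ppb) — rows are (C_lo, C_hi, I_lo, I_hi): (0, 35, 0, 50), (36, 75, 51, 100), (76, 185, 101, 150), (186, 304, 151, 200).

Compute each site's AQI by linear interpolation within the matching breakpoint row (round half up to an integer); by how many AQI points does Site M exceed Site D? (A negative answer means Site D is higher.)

Site L: 56 ∈ [36, 75] ↔ index [51, 100].
51 + (56−36)·(100−51)/(75−36) = 51 + 20·49/39 ≈ 76.13, so AQI = 76.
Site M 127: bracket 76–185 → index 101–150; slope 49/109, offset 51.
AQI = 101 + 49/109·51 ≈ 123.93 ⇒ 124.
Site H 38: bracket 36–75 → index 51–100; slope 49/39, offset 2.
AQI = 51 + 49/39·2 ≈ 53.51 ⇒ 54.
Site D: 228 ∈ [186, 304] ↔ index [151, 200].
151 + (228−186)·(200−151)/(304−186) = 151 + 42·49/118 ≈ 168.44, so AQI = 168.
AQIs: Site L=76, Site M=124, Site H=54, Site D=168. Site M (124) − Site D (168) = -44.

-44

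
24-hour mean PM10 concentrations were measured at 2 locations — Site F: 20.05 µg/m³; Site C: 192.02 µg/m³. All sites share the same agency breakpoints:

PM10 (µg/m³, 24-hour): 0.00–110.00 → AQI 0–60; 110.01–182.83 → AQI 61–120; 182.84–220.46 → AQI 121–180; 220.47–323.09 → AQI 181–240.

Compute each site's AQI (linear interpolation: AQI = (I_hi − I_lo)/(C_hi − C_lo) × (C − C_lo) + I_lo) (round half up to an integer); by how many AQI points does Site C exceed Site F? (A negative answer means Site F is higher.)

124

Site F: 20.05 lies in 0.00–110.00, so I_lo=0, I_hi=60, C_lo=0.00, C_hi=110.00.
(60−0)/(110.00−0.00) × (20.05−0.00) + 0 = 60/110.00 × 20.05 + 0 ≈ 10.94 → 11.
Site C: 192.02 ∈ [182.84, 220.46] ↔ index [121, 180].
121 + (192.02−182.84)·(180−121)/(220.46−182.84) = 121 + 9.18·59/37.62 ≈ 135.40, so AQI = 135.
AQIs: Site F=11, Site C=135. Site C (135) − Site F (11) = 124.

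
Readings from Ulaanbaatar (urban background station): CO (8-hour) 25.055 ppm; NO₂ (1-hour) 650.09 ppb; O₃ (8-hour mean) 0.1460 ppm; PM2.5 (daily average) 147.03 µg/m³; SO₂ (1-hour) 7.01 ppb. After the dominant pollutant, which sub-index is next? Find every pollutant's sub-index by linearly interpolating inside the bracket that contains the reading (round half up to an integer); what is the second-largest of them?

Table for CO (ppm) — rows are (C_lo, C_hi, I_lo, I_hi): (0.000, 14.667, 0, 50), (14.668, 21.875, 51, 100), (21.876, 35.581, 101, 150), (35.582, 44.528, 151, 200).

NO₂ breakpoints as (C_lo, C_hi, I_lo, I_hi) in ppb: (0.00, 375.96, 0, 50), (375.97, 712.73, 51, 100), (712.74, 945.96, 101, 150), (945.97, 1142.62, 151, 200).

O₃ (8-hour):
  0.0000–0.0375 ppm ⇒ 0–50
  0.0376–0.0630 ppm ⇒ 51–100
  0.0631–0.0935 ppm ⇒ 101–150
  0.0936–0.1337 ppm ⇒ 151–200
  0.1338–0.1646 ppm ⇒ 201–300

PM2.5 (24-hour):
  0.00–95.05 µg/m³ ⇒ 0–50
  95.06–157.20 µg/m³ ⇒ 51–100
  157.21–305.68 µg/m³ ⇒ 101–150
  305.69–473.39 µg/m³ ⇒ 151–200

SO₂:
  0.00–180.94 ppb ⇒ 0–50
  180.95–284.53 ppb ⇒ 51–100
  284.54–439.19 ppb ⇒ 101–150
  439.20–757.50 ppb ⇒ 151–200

112

CO: 25.055 lies in 21.876–35.581, so I_lo=101, I_hi=150, C_lo=21.876, C_hi=35.581.
(150−101)/(35.581−21.876) × (25.055−21.876) + 101 = 49/13.705 × 3.179 + 101 ≈ 112.37 → 112.
NO₂: row 375.97–712.73 (AQI 51–100). (100−51)·(650.09−375.97)/(712.73−375.97) + 51 = 49·274.12/336.76 + 51 ≈ 90.89 → 91.
O₃: row 0.1338–0.1646 (AQI 201–300). (300−201)·(0.1460−0.1338)/(0.1646−0.1338) + 201 = 99·0.0122/0.0308 + 201 ≈ 240.21 → 240.
PM2.5 147.03: bracket 95.06–157.20 → index 51–100; slope 49/62.14, offset 51.97.
AQI = 51 + 49/62.14·51.97 ≈ 91.98 ⇒ 92.
SO₂: row 0.00–180.94 (AQI 0–50). (50−0)·(7.01−0.00)/(180.94−0.00) + 0 = 50·7.01/180.94 + 0 ≈ 1.94 → 2.
Sub-indices: CO→112, NO₂→91, O₃→240, PM2.5→92, SO₂→2. Ranked high→low: 240, 112, 92, 91, 2. Second-highest sub-index = 112.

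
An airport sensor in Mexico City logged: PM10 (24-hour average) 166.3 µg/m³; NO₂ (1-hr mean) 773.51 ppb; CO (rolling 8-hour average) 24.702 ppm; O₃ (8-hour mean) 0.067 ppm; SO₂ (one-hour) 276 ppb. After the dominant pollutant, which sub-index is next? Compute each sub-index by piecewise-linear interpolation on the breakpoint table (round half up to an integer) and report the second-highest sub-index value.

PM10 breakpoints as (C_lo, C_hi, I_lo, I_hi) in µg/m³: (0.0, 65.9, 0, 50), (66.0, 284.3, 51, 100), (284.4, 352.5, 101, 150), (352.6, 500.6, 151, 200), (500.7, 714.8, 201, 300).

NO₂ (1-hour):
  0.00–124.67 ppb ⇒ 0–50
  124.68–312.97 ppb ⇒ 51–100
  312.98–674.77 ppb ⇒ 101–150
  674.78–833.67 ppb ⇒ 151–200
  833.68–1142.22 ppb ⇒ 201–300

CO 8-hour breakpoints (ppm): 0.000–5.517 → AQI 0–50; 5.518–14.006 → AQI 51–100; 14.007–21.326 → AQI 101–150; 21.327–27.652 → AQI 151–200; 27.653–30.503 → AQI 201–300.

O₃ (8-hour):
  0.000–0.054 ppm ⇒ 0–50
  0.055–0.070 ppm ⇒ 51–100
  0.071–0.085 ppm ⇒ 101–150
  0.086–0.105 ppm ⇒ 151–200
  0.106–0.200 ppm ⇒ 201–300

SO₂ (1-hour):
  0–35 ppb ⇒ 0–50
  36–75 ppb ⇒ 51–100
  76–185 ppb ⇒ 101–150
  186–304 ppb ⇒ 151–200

PM10: 166.3 lies in 66.0–284.3, so I_lo=51, I_hi=100, C_lo=66.0, C_hi=284.3.
(100−51)/(284.3−66.0) × (166.3−66.0) + 51 = 49/218.3 × 100.3 + 51 ≈ 73.51 → 74.
NO₂ 773.51: bracket 674.78–833.67 → index 151–200; slope 49/158.89, offset 98.73.
AQI = 151 + 49/158.89·98.73 ≈ 181.45 ⇒ 181.
CO: 24.702 lies in 21.327–27.652, so I_lo=151, I_hi=200, C_lo=21.327, C_hi=27.652.
(200−151)/(27.652−21.327) × (24.702−21.327) + 151 = 49/6.325 × 3.375 + 151 ≈ 177.15 → 177.
O₃: 0.067 ∈ [0.055, 0.070] ↔ index [51, 100].
51 + (0.067−0.055)·(100−51)/(0.070−0.055) = 51 + 0.012·49/0.015 ≈ 90.20, so AQI = 90.
SO₂: row 186–304 (AQI 151–200). (200−151)·(276−186)/(304−186) + 151 = 49·90/118 + 151 ≈ 188.37 → 188.
Sub-indices: PM10→74, NO₂→181, CO→177, O₃→90, SO₂→188. Ranked high→low: 188, 181, 177, 90, 74. Second-highest sub-index = 181.

181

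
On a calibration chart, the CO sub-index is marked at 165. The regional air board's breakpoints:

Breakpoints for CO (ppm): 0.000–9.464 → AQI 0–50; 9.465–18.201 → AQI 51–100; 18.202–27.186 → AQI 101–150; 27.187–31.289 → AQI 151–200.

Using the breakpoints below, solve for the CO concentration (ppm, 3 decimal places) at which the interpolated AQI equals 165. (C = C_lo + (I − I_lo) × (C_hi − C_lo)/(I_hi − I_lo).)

AQI 165 lies in the 151–200 band, which corresponds to 27.187–31.289 ppm.
C = 27.187 + (165−151)×(31.289−27.187)/(200−151) = 27.187 + 14×4.102/49 ≈ 28.35900 ppm → 28.359 ppm to 3 dp.

28.359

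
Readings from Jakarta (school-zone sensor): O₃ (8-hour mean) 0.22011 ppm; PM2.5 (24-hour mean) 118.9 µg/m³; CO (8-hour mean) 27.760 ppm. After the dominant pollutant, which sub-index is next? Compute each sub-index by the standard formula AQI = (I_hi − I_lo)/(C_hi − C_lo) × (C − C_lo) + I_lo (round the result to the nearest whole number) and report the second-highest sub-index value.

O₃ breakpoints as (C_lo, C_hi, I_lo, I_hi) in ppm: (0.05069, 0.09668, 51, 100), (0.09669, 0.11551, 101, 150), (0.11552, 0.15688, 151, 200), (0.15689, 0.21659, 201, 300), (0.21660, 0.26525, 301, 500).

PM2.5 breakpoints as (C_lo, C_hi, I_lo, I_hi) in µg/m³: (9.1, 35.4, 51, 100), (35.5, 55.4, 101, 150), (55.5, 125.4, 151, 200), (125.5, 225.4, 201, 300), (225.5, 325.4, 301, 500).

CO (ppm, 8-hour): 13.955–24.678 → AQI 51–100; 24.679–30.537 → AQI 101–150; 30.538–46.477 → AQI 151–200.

O₃ 0.22011: bracket 0.21660–0.26525 → index 301–500; slope 199/0.04865, offset 0.00351.
AQI = 301 + 199/0.04865·0.00351 ≈ 315.36 ⇒ 315.
PM2.5 118.9: bracket 55.5–125.4 → index 151–200; slope 49/69.9, offset 63.4.
AQI = 151 + 49/69.9·63.4 ≈ 195.44 ⇒ 195.
CO: row 24.679–30.537 (AQI 101–150). (150−101)·(27.760−24.679)/(30.537−24.679) + 101 = 49·3.081/5.858 + 101 ≈ 126.77 → 127.
Sub-indices: O₃→315, PM2.5→195, CO→127. Ranked high→low: 315, 195, 127. Second-highest sub-index = 195.

195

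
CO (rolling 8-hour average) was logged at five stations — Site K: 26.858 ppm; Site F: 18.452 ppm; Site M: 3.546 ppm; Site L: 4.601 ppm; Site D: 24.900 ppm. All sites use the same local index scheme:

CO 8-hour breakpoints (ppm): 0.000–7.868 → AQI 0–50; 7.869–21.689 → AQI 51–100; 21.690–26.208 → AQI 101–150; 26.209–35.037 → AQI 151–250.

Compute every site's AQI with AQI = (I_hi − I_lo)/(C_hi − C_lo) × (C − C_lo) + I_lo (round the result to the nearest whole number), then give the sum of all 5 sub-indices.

435

Site K: 26.858 lies in 26.209–35.037, so I_lo=151, I_hi=250, C_lo=26.209, C_hi=35.037.
(250−151)/(35.037−26.209) × (26.858−26.209) + 151 = 99/8.828 × 0.649 + 151 ≈ 158.28 → 158.
Site F: 18.452 lies in 7.869–21.689, so I_lo=51, I_hi=100, C_lo=7.869, C_hi=21.689.
(100−51)/(21.689−7.869) × (18.452−7.869) + 51 = 49/13.820 × 10.583 + 51 ≈ 88.52 → 89.
Site M: row 0.000–7.868 (AQI 0–50). (50−0)·(3.546−0.000)/(7.868−0.000) + 0 = 50·3.546/7.868 + 0 ≈ 22.53 → 23.
Site L: 4.601 lies in 0.000–7.868, so I_lo=0, I_hi=50, C_lo=0.000, C_hi=7.868.
(50−0)/(7.868−0.000) × (4.601−0.000) + 0 = 50/7.868 × 4.601 + 0 ≈ 29.24 → 29.
Site D 24.900: bracket 21.690–26.208 → index 101–150; slope 49/4.518, offset 3.210.
AQI = 101 + 49/4.518·3.210 ≈ 135.81 ⇒ 136.
AQIs: Site K=158, Site F=89, Site M=23, Site L=29, Site D=136. Sum = 158 + 89 + 23 + 29 + 136 = 435.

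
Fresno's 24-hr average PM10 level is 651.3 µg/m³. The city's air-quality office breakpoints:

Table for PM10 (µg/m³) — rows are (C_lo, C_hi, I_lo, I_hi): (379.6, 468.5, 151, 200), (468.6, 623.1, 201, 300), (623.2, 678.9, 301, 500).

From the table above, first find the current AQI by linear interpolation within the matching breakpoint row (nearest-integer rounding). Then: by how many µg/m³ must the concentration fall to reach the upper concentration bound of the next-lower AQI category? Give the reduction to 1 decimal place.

PM10: row 623.2–678.9 (AQI 301–500). (500−301)·(651.3−623.2)/(678.9−623.2) + 301 = 199·28.1/55.7 + 301 ≈ 401.39 → 401.
Current AQI 401 is in the Hazardous range (301–500). The next-lower category tops out at AQI 300, whose upper concentration bound is 623.1 µg/m³.
Reduction needed = 651.3 − 623.1 = 28.2 µg/m³.

28.2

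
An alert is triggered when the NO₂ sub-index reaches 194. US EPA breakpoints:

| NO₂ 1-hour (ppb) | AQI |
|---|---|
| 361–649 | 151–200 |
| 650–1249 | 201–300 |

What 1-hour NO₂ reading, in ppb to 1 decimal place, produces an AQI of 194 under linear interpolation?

613.7

AQI 194 lies in the 151–200 band, which corresponds to 361–649 ppb.
C = 361 + (194−151)×(649−361)/(200−151) = 361 + 43×288/49 ≈ 613.735 ppb → 613.7 ppb to 1 dp.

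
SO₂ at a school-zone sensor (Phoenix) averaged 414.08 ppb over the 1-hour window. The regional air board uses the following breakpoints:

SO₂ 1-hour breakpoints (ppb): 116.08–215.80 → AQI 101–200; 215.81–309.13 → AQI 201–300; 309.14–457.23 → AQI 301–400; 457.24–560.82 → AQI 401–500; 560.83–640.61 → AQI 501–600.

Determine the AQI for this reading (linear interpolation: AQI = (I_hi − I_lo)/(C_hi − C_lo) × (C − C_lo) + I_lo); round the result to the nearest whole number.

371

SO₂ 414.08: bracket 309.14–457.23 → index 301–400; slope 99/148.09, offset 104.94.
AQI = 301 + 99/148.09·104.94 ≈ 371.15 ⇒ 371.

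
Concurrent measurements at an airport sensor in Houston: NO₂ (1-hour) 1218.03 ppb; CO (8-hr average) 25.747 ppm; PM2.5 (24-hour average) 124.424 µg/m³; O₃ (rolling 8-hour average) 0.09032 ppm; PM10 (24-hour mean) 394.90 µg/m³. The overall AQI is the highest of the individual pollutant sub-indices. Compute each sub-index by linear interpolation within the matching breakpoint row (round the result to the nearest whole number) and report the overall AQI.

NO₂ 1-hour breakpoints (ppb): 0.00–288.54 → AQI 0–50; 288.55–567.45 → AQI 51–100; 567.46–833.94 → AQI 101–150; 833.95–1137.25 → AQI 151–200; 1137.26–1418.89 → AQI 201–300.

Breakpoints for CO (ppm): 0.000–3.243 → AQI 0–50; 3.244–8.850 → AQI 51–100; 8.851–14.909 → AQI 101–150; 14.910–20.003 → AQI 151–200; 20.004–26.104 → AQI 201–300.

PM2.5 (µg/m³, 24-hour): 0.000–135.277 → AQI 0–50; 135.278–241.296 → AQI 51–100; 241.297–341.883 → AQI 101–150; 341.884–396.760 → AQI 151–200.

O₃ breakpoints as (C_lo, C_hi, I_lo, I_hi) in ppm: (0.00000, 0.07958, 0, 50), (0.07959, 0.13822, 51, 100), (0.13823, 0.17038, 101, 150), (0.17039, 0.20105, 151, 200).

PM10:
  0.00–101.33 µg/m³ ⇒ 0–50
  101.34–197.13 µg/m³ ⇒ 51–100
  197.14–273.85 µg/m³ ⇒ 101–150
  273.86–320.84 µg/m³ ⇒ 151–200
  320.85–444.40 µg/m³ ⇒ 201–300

NO₂: row 1137.26–1418.89 (AQI 201–300). (300−201)·(1218.03−1137.26)/(1418.89−1137.26) + 201 = 99·80.77/281.63 + 201 ≈ 229.39 → 229.
CO: row 20.004–26.104 (AQI 201–300). (300−201)·(25.747−20.004)/(26.104−20.004) + 201 = 99·5.743/6.100 + 201 ≈ 294.21 → 294.
PM2.5 124.424: bracket 0.000–135.277 → index 0–50; slope 50/135.277, offset 124.424.
AQI = 0 + 50/135.277·124.424 ≈ 45.99 ⇒ 46.
O₃: 0.09032 lies in 0.07959–0.13822, so I_lo=51, I_hi=100, C_lo=0.07959, C_hi=0.13822.
(100−51)/(0.13822−0.07959) × (0.09032−0.07959) + 51 = 49/0.05863 × 0.01073 + 51 ≈ 59.97 → 60.
PM10 394.90: bracket 320.85–444.40 → index 201–300; slope 99/123.55, offset 74.05.
AQI = 201 + 99/123.55·74.05 ≈ 260.34 ⇒ 260.
Sub-indices: NO₂→229, CO→294, PM2.5→46, O₃→60, PM10→260. Overall AQI = max = 294; dominant pollutant is CO.

294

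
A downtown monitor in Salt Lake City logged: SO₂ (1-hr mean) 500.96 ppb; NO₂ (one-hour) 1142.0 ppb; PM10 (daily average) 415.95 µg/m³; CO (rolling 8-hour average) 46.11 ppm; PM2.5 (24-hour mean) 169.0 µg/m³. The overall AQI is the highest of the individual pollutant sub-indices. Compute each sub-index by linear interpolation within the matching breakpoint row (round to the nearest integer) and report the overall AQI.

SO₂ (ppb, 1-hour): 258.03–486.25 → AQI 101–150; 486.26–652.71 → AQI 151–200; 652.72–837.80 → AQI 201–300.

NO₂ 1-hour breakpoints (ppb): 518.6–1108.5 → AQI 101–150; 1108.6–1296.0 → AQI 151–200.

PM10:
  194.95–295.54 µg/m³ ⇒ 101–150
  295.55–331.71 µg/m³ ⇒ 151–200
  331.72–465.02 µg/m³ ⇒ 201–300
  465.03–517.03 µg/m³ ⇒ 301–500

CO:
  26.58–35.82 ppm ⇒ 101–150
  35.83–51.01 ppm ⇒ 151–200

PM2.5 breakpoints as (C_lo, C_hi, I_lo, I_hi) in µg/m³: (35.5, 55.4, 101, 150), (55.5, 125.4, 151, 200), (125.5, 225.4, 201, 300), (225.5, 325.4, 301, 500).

264

SO₂: 500.96 ∈ [486.26, 652.71] ↔ index [151, 200].
151 + (500.96−486.26)·(200−151)/(652.71−486.26) = 151 + 14.70·49/166.45 ≈ 155.33, so AQI = 155.
NO₂: row 1108.6–1296.0 (AQI 151–200). (200−151)·(1142.0−1108.6)/(1296.0−1108.6) + 151 = 49·33.4/187.4 + 151 ≈ 159.73 → 160.
PM10: 415.95 lies in 331.72–465.02, so I_lo=201, I_hi=300, C_lo=331.72, C_hi=465.02.
(300−201)/(465.02−331.72) × (415.95−331.72) + 201 = 99/133.30 × 84.23 + 201 ≈ 263.56 → 264.
CO 46.11: bracket 35.83–51.01 → index 151–200; slope 49/15.18, offset 10.28.
AQI = 151 + 49/15.18·10.28 ≈ 184.18 ⇒ 184.
PM2.5: 169.0 lies in 125.5–225.4, so I_lo=201, I_hi=300, C_lo=125.5, C_hi=225.4.
(300−201)/(225.4−125.5) × (169.0−125.5) + 201 = 99/99.9 × 43.5 + 201 ≈ 244.11 → 244.
Sub-indices: SO₂→155, NO₂→160, PM10→264, CO→184, PM2.5→244. Overall AQI = max = 264; dominant pollutant is PM10.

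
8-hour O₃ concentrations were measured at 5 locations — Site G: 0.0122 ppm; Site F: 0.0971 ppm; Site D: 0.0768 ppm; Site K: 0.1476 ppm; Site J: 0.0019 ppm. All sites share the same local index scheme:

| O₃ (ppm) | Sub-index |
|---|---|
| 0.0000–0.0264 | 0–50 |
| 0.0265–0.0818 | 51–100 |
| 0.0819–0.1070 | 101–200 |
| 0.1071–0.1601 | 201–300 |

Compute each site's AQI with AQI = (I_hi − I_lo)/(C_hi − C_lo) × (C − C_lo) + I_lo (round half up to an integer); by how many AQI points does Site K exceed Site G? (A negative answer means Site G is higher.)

254

Site G: 0.0122 lies in 0.0000–0.0264, so I_lo=0, I_hi=50, C_lo=0.0000, C_hi=0.0264.
(50−0)/(0.0264−0.0000) × (0.0122−0.0000) + 0 = 50/0.0264 × 0.0122 + 0 ≈ 23.11 → 23.
Site F: 0.0971 lies in 0.0819–0.1070, so I_lo=101, I_hi=200, C_lo=0.0819, C_hi=0.1070.
(200−101)/(0.1070−0.0819) × (0.0971−0.0819) + 101 = 99/0.0251 × 0.0152 + 101 ≈ 160.95 → 161.
Site D: row 0.0265–0.0818 (AQI 51–100). (100−51)·(0.0768−0.0265)/(0.0818−0.0265) + 51 = 49·0.0503/0.0553 + 51 ≈ 95.57 → 96.
Site K: row 0.1071–0.1601 (AQI 201–300). (300−201)·(0.1476−0.1071)/(0.1601−0.1071) + 201 = 99·0.0405/0.0530 + 201 ≈ 276.65 → 277.
Site J: 0.0019 ∈ [0.0000, 0.0264] ↔ index [0, 50].
0 + (0.0019−0.0000)·(50−0)/(0.0264−0.0000) = 0 + 0.0019·50/0.0264 ≈ 3.60, so AQI = 4.
AQIs: Site G=23, Site F=161, Site D=96, Site K=277, Site J=4. Site K (277) − Site G (23) = 254.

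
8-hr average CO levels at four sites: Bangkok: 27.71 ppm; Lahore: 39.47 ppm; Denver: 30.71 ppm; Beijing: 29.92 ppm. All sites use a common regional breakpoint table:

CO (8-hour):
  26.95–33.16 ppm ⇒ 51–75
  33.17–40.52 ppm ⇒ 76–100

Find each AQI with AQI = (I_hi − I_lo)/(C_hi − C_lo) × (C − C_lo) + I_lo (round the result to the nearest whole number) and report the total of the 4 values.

Bangkok: 27.71 lies in 26.95–33.16, so I_lo=51, I_hi=75, C_lo=26.95, C_hi=33.16.
(75−51)/(33.16−26.95) × (27.71−26.95) + 51 = 24/6.21 × 0.76 + 51 ≈ 53.94 → 54.
Lahore: 39.47 lies in 33.17–40.52, so I_lo=76, I_hi=100, C_lo=33.17, C_hi=40.52.
(100−76)/(40.52−33.17) × (39.47−33.17) + 76 = 24/7.35 × 6.30 + 76 ≈ 96.57 → 97.
Denver: 30.71 lies in 26.95–33.16, so I_lo=51, I_hi=75, C_lo=26.95, C_hi=33.16.
(75−51)/(33.16−26.95) × (30.71−26.95) + 51 = 24/6.21 × 3.76 + 51 ≈ 65.53 → 66.
Beijing: 29.92 lies in 26.95–33.16, so I_lo=51, I_hi=75, C_lo=26.95, C_hi=33.16.
(75−51)/(33.16−26.95) × (29.92−26.95) + 51 = 24/6.21 × 2.97 + 51 ≈ 62.48 → 62.
AQIs: Bangkok=54, Lahore=97, Denver=66, Beijing=62. Sum = 54 + 97 + 66 + 62 = 279.

279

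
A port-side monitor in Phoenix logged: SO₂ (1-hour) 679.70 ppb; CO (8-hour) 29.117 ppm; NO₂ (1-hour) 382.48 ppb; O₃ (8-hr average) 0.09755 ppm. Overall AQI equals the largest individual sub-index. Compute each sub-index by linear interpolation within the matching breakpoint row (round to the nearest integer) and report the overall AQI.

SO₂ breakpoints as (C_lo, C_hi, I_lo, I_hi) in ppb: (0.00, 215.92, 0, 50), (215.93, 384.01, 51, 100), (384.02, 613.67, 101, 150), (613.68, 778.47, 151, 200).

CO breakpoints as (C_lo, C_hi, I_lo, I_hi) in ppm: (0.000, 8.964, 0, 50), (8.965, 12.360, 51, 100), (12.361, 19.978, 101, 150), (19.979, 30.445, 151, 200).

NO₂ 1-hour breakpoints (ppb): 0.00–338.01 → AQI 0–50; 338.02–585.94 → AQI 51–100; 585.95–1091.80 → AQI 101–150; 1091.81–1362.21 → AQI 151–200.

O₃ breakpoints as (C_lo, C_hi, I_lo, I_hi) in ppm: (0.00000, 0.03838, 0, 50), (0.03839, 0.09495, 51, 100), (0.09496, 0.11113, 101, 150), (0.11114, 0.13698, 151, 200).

194

SO₂: 679.70 lies in 613.68–778.47, so I_lo=151, I_hi=200, C_lo=613.68, C_hi=778.47.
(200−151)/(778.47−613.68) × (679.70−613.68) + 151 = 49/164.79 × 66.02 + 151 ≈ 170.63 → 171.
CO: row 19.979–30.445 (AQI 151–200). (200−151)·(29.117−19.979)/(30.445−19.979) + 151 = 49·9.138/10.466 + 151 ≈ 193.78 → 194.
NO₂: row 338.02–585.94 (AQI 51–100). (100−51)·(382.48−338.02)/(585.94−338.02) + 51 = 49·44.46/247.92 + 51 ≈ 59.79 → 60.
O₃: 0.09755 lies in 0.09496–0.11113, so I_lo=101, I_hi=150, C_lo=0.09496, C_hi=0.11113.
(150−101)/(0.11113−0.09496) × (0.09755−0.09496) + 101 = 49/0.01617 × 0.00259 + 101 ≈ 108.85 → 109.
Sub-indices: SO₂→171, CO→194, NO₂→60, O₃→109. Overall AQI = max = 194; dominant pollutant is CO.
AQI 194: Unhealthy.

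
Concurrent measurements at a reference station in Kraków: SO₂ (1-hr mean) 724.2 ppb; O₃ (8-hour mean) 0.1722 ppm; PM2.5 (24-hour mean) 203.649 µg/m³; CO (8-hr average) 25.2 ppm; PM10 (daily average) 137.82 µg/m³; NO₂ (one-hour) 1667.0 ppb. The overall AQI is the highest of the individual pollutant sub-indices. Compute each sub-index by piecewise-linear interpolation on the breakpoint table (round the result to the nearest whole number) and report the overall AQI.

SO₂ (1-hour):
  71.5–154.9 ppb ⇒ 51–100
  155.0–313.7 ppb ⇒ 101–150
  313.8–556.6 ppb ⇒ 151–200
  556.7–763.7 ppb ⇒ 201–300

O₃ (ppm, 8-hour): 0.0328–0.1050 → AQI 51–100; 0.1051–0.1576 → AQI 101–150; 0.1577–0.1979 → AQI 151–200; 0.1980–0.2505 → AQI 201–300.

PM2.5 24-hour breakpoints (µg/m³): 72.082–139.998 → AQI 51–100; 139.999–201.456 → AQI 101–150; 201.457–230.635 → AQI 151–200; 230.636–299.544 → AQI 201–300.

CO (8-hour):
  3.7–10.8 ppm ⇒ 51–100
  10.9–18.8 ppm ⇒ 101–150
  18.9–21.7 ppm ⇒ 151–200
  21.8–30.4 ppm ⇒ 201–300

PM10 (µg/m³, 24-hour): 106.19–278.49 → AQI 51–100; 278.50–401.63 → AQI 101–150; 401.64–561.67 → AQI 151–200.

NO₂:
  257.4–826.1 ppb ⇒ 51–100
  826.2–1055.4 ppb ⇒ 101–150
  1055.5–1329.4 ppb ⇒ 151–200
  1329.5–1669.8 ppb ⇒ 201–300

299

SO₂: 724.2 ∈ [556.7, 763.7] ↔ index [201, 300].
201 + (724.2−556.7)·(300−201)/(763.7−556.7) = 201 + 167.5·99/207.0 ≈ 281.11, so AQI = 281.
O₃ 0.1722: bracket 0.1577–0.1979 → index 151–200; slope 49/0.0402, offset 0.0145.
AQI = 151 + 49/0.0402·0.0145 ≈ 168.67 ⇒ 169.
PM2.5: 203.649 lies in 201.457–230.635, so I_lo=151, I_hi=200, C_lo=201.457, C_hi=230.635.
(200−151)/(230.635−201.457) × (203.649−201.457) + 151 = 49/29.178 × 2.192 + 151 ≈ 154.68 → 155.
CO: 25.2 lies in 21.8–30.4, so I_lo=201, I_hi=300, C_lo=21.8, C_hi=30.4.
(300−201)/(30.4−21.8) × (25.2−21.8) + 201 = 99/8.6 × 3.4 + 201 ≈ 240.14 → 240.
PM10: 137.82 lies in 106.19–278.49, so I_lo=51, I_hi=100, C_lo=106.19, C_hi=278.49.
(100−51)/(278.49−106.19) × (137.82−106.19) + 51 = 49/172.30 × 31.63 + 51 ≈ 60.00 → 60.
NO₂: 1667.0 ∈ [1329.5, 1669.8] ↔ index [201, 300].
201 + (1667.0−1329.5)·(300−201)/(1669.8−1329.5) = 201 + 337.5·99/340.3 ≈ 299.19, so AQI = 299.
Sub-indices: SO₂→281, O₃→169, PM2.5→155, CO→240, PM10→60, NO₂→299. Overall AQI = max = 299; dominant pollutant is NO₂.
AQI 299: Very Unhealthy.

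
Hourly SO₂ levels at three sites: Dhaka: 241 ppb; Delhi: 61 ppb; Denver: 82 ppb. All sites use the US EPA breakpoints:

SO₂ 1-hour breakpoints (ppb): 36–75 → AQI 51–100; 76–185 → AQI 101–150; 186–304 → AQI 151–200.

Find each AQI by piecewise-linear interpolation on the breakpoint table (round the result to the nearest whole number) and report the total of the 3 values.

360

Dhaka 241: bracket 186–304 → index 151–200; slope 49/118, offset 55.
AQI = 151 + 49/118·55 ≈ 173.84 ⇒ 174.
Delhi: 61 lies in 36–75, so I_lo=51, I_hi=100, C_lo=36, C_hi=75.
(100−51)/(75−36) × (61−36) + 51 = 49/39 × 25 + 51 ≈ 82.41 → 82.
Denver: row 76–185 (AQI 101–150). (150−101)·(82−76)/(185−76) + 101 = 49·6/109 + 101 ≈ 103.70 → 104.
AQIs: Dhaka=174, Delhi=82, Denver=104. Sum = 174 + 82 + 104 = 360.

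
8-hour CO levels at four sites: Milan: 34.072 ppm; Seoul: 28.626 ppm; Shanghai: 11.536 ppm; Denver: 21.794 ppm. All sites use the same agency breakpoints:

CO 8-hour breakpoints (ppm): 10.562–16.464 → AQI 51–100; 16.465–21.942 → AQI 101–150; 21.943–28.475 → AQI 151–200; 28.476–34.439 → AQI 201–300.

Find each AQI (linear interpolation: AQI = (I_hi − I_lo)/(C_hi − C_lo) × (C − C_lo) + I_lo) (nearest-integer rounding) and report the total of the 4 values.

705

Milan: row 28.476–34.439 (AQI 201–300). (300−201)·(34.072−28.476)/(34.439−28.476) + 201 = 99·5.596/5.963 + 201 ≈ 293.91 → 294.
Seoul 28.626: bracket 28.476–34.439 → index 201–300; slope 99/5.963, offset 0.150.
AQI = 201 + 99/5.963·0.150 ≈ 203.49 ⇒ 203.
Shanghai: row 10.562–16.464 (AQI 51–100). (100−51)·(11.536−10.562)/(16.464−10.562) + 51 = 49·0.974/5.902 + 51 ≈ 59.09 → 59.
Denver: 21.794 lies in 16.465–21.942, so I_lo=101, I_hi=150, C_lo=16.465, C_hi=21.942.
(150−101)/(21.942−16.465) × (21.794−16.465) + 101 = 49/5.477 × 5.329 + 101 ≈ 148.68 → 149.
AQIs: Milan=294, Seoul=203, Shanghai=59, Denver=149. Sum = 294 + 203 + 59 + 149 = 705.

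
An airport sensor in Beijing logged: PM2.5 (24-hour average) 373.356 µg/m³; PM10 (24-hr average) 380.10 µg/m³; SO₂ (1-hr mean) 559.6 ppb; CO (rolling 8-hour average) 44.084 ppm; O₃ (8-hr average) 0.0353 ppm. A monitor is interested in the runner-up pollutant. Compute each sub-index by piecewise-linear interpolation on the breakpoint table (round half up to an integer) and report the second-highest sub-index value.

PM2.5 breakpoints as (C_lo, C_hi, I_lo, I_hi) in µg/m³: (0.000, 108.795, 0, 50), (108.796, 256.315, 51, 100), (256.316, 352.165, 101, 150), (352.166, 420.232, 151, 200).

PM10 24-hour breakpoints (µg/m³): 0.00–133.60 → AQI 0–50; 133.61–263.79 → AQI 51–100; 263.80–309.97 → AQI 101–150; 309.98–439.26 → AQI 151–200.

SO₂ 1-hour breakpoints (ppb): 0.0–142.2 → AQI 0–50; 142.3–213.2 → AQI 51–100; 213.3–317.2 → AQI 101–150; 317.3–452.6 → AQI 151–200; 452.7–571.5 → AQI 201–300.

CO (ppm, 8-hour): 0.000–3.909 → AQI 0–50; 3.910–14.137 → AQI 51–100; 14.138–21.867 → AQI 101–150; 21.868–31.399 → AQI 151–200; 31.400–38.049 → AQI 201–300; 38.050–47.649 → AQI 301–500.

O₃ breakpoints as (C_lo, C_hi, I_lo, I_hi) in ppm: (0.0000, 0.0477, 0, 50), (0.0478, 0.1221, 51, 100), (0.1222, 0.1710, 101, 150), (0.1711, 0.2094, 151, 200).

290

PM2.5: row 352.166–420.232 (AQI 151–200). (200−151)·(373.356−352.166)/(420.232−352.166) + 151 = 49·21.190/68.066 + 151 ≈ 166.25 → 166.
PM10: row 309.98–439.26 (AQI 151–200). (200−151)·(380.10−309.98)/(439.26−309.98) + 151 = 49·70.12/129.28 + 151 ≈ 177.58 → 178.
SO₂ 559.6: bracket 452.7–571.5 → index 201–300; slope 99/118.8, offset 106.9.
AQI = 201 + 99/118.8·106.9 ≈ 290.08 ⇒ 290.
CO: 44.084 lies in 38.050–47.649, so I_lo=301, I_hi=500, C_lo=38.050, C_hi=47.649.
(500−301)/(47.649−38.050) × (44.084−38.050) + 301 = 199/9.599 × 6.034 + 301 ≈ 426.09 → 426.
O₃: 0.0353 ∈ [0.0000, 0.0477] ↔ index [0, 50].
0 + (0.0353−0.0000)·(50−0)/(0.0477−0.0000) = 0 + 0.0353·50/0.0477 ≈ 37.00, so AQI = 37.
Sub-indices: PM2.5→166, PM10→178, SO₂→290, CO→426, O₃→37. Ranked high→low: 426, 290, 178, 166, 37. Second-highest sub-index = 290.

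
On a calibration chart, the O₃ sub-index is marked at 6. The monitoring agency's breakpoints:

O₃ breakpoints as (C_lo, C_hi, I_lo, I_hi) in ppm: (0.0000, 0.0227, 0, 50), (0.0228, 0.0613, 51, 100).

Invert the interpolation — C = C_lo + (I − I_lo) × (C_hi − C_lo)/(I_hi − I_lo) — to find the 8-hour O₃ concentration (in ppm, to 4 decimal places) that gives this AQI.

0.0027

AQI 6 lies in the 0–50 band, which corresponds to 0.0000–0.0227 ppm.
C = 0.0000 + (6−0)×(0.0227−0.0000)/(50−0) = 0.0000 + 6×0.0227/50 ≈ 0.002724 ppm → 0.0027 ppm to 4 dp.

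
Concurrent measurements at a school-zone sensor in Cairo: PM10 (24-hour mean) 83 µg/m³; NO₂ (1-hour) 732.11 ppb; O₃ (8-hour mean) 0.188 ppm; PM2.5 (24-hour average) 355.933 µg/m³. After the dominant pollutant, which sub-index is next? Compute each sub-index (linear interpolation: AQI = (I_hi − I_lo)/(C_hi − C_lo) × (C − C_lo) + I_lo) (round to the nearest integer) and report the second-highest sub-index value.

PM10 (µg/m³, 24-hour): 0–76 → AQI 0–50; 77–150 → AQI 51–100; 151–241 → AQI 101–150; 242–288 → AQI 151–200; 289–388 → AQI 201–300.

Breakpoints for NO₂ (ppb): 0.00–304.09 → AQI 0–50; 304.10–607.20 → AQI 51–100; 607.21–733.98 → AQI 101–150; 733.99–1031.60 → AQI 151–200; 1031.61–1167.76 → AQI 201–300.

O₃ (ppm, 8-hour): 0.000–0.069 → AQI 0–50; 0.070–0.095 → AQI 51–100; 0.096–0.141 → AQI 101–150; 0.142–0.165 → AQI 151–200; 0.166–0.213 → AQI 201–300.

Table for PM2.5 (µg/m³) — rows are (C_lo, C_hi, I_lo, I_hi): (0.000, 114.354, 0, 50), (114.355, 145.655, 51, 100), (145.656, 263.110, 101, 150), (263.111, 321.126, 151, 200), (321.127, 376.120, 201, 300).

247

PM10 83: bracket 77–150 → index 51–100; slope 49/73, offset 6.
AQI = 51 + 49/73·6 ≈ 55.03 ⇒ 55.
NO₂: 732.11 ∈ [607.21, 733.98] ↔ index [101, 150].
101 + (732.11−607.21)·(150−101)/(733.98−607.21) = 101 + 124.90·49/126.77 ≈ 149.28, so AQI = 149.
O₃: 0.188 lies in 0.166–0.213, so I_lo=201, I_hi=300, C_lo=0.166, C_hi=0.213.
(300−201)/(0.213−0.166) × (0.188−0.166) + 201 = 99/0.047 × 0.022 + 201 ≈ 247.34 → 247.
PM2.5: 355.933 lies in 321.127–376.120, so I_lo=201, I_hi=300, C_lo=321.127, C_hi=376.120.
(300−201)/(376.120−321.127) × (355.933−321.127) + 201 = 99/54.993 × 34.806 + 201 ≈ 263.66 → 264.
Sub-indices: PM10→55, NO₂→149, O₃→247, PM2.5→264. Ranked high→low: 264, 247, 149, 55. Second-highest sub-index = 247.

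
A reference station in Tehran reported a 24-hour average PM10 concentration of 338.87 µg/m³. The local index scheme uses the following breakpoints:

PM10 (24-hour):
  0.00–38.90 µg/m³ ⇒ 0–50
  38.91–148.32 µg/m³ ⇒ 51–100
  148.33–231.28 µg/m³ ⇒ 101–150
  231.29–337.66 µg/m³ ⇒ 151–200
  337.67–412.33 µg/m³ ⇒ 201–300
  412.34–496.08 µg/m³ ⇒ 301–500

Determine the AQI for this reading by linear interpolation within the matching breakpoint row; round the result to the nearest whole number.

203

PM10: row 337.67–412.33 (AQI 201–300). (300−201)·(338.87−337.67)/(412.33−337.67) + 201 = 99·1.20/74.66 + 201 ≈ 202.59 → 203.
AQI 203 falls in the Very Unhealthy category.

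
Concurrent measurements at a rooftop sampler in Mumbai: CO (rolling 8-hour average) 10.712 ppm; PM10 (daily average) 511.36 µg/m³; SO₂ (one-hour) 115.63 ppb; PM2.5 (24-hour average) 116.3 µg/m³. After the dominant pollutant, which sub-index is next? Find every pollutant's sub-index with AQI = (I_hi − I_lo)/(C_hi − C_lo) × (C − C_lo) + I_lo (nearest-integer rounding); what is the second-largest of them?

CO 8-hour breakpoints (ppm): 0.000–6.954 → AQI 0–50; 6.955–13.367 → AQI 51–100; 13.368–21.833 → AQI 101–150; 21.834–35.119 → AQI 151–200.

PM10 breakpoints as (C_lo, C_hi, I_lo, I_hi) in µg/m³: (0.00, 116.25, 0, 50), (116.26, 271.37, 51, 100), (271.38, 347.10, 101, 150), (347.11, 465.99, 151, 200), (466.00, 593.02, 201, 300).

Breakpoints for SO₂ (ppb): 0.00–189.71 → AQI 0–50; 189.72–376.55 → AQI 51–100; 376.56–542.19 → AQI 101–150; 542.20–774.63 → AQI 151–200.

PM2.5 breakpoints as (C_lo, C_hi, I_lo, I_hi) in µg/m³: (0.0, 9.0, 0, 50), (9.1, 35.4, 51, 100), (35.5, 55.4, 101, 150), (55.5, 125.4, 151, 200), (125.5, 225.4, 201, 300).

CO: 10.712 ∈ [6.955, 13.367] ↔ index [51, 100].
51 + (10.712−6.955)·(100−51)/(13.367−6.955) = 51 + 3.757·49/6.412 ≈ 79.71, so AQI = 80.
PM10: row 466.00–593.02 (AQI 201–300). (300−201)·(511.36−466.00)/(593.02−466.00) + 201 = 99·45.36/127.02 + 201 ≈ 236.35 → 236.
SO₂: 115.63 lies in 0.00–189.71, so I_lo=0, I_hi=50, C_lo=0.00, C_hi=189.71.
(50−0)/(189.71−0.00) × (115.63−0.00) + 0 = 50/189.71 × 115.63 + 0 ≈ 30.48 → 30.
PM2.5: 116.3 ∈ [55.5, 125.4] ↔ index [151, 200].
151 + (116.3−55.5)·(200−151)/(125.4−55.5) = 151 + 60.8·49/69.9 ≈ 193.62, so AQI = 194.
Sub-indices: CO→80, PM10→236, SO₂→30, PM2.5→194. Ranked high→low: 236, 194, 80, 30. Second-highest sub-index = 194.

194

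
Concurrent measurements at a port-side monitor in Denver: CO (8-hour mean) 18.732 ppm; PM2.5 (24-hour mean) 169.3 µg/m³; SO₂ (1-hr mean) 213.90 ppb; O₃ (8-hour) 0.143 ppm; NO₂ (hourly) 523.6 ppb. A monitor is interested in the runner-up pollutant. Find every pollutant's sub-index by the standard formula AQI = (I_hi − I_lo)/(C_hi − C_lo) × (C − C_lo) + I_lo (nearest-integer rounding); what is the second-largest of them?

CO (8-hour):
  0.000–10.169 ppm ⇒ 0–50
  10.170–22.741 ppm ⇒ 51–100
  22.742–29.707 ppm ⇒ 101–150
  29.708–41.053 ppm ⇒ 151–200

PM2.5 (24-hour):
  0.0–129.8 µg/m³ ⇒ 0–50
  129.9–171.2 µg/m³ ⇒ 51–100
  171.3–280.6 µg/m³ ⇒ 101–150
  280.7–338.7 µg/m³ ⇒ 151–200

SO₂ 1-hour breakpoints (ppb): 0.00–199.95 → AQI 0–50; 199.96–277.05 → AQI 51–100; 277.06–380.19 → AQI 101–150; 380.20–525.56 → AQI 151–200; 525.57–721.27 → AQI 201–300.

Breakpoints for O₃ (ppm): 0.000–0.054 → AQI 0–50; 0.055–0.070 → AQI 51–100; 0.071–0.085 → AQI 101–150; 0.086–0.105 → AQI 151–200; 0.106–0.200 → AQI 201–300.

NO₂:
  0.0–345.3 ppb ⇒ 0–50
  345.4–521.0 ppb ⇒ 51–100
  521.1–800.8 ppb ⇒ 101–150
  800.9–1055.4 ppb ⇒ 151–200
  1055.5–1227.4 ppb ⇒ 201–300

101

CO: row 10.170–22.741 (AQI 51–100). (100−51)·(18.732−10.170)/(22.741−10.170) + 51 = 49·8.562/12.571 + 51 ≈ 84.37 → 84.
PM2.5: 169.3 ∈ [129.9, 171.2] ↔ index [51, 100].
51 + (169.3−129.9)·(100−51)/(171.2−129.9) = 51 + 39.4·49/41.3 ≈ 97.75, so AQI = 98.
SO₂: 213.90 lies in 199.96–277.05, so I_lo=51, I_hi=100, C_lo=199.96, C_hi=277.05.
(100−51)/(277.05−199.96) × (213.90−199.96) + 51 = 49/77.09 × 13.94 + 51 ≈ 59.86 → 60.
O₃: row 0.106–0.200 (AQI 201–300). (300−201)·(0.143−0.106)/(0.200−0.106) + 201 = 99·0.037/0.094 + 201 ≈ 239.97 → 240.
NO₂ 523.6: bracket 521.1–800.8 → index 101–150; slope 49/279.7, offset 2.5.
AQI = 101 + 49/279.7·2.5 ≈ 101.44 ⇒ 101.
Sub-indices: CO→84, PM2.5→98, SO₂→60, O₃→240, NO₂→101. Ranked high→low: 240, 101, 98, 84, 60. Second-highest sub-index = 101.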